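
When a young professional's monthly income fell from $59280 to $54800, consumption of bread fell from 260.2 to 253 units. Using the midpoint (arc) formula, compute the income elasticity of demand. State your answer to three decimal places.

0.357

ΔQ = 253 − 260.2 = -7.2; midpoint Q̄ = (260.2 + 253)/2 = 256.6.
ΔI = 54800 − 59280 = -4480; midpoint Ī = (59280 + 54800)/2 = 57040.
η = (ΔQ/Q̄) ÷ (ΔI/Ī) = (-7.2/256.6) ÷ (-4480/57040) = 0.357.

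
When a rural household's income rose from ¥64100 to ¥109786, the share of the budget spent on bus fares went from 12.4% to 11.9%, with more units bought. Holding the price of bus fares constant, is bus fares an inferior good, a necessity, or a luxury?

necessity

Quantity rises but the budget share falls as income rises, so 0 < η < 1.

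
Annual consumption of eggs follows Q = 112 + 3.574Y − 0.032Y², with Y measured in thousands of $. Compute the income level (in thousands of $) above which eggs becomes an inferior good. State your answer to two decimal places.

55.84

dQ/dY = 3.574 − 0.064Y.
The good is inferior where dQ/dY < 0. Setting dQ/dY = 0 gives Y = 3.574 / 0.064 = 55.84.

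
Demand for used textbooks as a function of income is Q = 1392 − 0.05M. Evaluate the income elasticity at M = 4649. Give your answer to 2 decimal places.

-0.20

At M = 4649: Q = 1159.550.
dQ/dM = −0.05.
η = (dQ/dM)·(M/Q) = -0.05 × (4649/1159.550) = -0.20.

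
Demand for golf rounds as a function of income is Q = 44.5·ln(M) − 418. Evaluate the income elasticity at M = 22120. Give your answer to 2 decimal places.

1.64

At M = 22120: Q = 27.189.
dQ/dM = 44.5/M = 0.00201175 at this income.
η = (dQ/dM)·(M/Q) = 0.00201175 × (22120/27.189) = 1.64.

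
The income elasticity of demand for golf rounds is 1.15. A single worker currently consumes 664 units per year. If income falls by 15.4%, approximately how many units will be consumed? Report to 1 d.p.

%ΔQ ≈ η × %ΔI = 1.15 × (-15.4%) = -17.71%.
New Q ≈ 664 × (1 − 0.1771) = 546.4.

546.4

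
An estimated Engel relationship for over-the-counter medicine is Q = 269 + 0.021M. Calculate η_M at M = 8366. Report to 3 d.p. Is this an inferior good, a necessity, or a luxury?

At M = 8366: Q = 444.686.
dQ/dM = 0.021.
η = (dQ/dM)·(M/Q) = 0.021 × (8366/444.686) = 0.395.
Since 0 < η < 1, the good is a necessity.

0.395 (necessity)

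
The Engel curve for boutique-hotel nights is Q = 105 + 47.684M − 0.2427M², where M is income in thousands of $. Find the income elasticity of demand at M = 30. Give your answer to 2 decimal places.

At M = 30: Q = 1317.0900.
dQ/dM = 47.684 − 0.4854M = 33.12200.
η = (dQ/dM)·(M/Q) = 33.12200 × (30/1317.0900) = 0.75.

0.75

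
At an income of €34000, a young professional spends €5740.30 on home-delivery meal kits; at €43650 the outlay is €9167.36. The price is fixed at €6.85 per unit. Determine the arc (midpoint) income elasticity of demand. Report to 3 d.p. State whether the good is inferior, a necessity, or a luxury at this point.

1.850 (luxury)

With a constant price, Q₁ = 5740.30/6.85 = 838.000 and Q₂ = 9167.36/6.85 = 1338.301 (equivalently, work directly with expenditure since P cancels).
Midpoint %ΔQ = (9167.36 − 5740.30)/7453.83 = 0.45977; midpoint %ΔI = (43650 − 34000)/38825 = 0.24855.
η = 0.45977 / 0.24855 = 1.850.
η > 1 ⇒ luxury.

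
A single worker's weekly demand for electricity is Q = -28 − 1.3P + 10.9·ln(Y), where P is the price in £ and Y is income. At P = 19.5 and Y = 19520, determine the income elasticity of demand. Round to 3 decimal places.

0.201

At P = 19.5, Y = 19520: Q = 54.333.
Holding P constant, ∂Q/∂Y = 10.9/Y = 0.000558402.
η_Y = (∂Q/∂Y)·(Y/Q) = 0.000558402 × (19520/54.333) = 0.201.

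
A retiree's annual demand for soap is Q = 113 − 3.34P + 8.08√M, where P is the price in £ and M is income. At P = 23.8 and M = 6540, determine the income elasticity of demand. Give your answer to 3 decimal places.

0.476

At P = 23.8, M = 6540: Q = 686.940.
Holding P constant, ∂Q/∂M = 8.08/(2√M) = 0.0499566.
η_M = (∂Q/∂M)·(M/Q) = 0.0499566 × (6540/686.940) = 0.476.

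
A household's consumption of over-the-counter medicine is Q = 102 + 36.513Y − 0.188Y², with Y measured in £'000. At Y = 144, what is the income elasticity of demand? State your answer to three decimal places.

-1.737

At Y = 144: Q = 1461.5040.
dQ/dY = 36.513 − 0.376Y = -17.63100.
η = (dQ/dY)·(Y/Q) = -17.63100 × (144/1461.5040) = -1.737.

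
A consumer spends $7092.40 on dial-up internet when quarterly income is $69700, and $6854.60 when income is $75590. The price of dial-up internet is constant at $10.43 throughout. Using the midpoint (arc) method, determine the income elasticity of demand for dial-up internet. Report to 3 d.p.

With a constant price, Q₁ = 7092.40/10.43 = 680.000 and Q₂ = 6854.60/10.43 = 657.200 (equivalently, work directly with expenditure since P cancels).
Midpoint %ΔQ = (6854.60 − 7092.40)/6973.50 = -0.03410; midpoint %ΔI = (75590 − 69700)/72645 = 0.08108.
η = -0.03410 / 0.08108 = -0.421.

-0.421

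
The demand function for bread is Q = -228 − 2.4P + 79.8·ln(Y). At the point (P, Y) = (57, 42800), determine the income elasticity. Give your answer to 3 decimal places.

At P = 57, Y = 42800: Q = 486.211.
Holding P constant, ∂Q/∂Y = 79.8/Y = 0.00186449.
η_Y = (∂Q/∂Y)·(Y/Q) = 0.00186449 × (42800/486.211) = 0.164.

0.164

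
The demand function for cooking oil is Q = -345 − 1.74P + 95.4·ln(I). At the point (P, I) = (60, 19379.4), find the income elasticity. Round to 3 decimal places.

At P = 60, I = 19379.4: Q = 492.386.
Holding P constant, ∂Q/∂I = 95.4/I = 0.00492275.
η_I = (∂Q/∂I)·(I/Q) = 0.00492275 × (19379.4/492.386) = 0.194.

0.194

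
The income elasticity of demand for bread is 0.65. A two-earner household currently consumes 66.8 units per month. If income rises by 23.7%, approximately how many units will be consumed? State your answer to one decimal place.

%ΔQ ≈ η × %ΔI = 0.65 × 23.7% = 15.405%.
New Q ≈ 66.8 × (1 + 0.15405) = 77.1.

77.1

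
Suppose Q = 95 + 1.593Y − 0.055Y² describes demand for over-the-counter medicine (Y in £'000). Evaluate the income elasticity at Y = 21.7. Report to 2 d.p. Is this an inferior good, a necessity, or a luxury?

-0.17 (inferior good)

At Y = 21.7: Q = 103.6692.
dQ/dY = 1.593 − 0.11Y = -0.79400.
η = (dQ/dY)·(Y/Q) = -0.79400 × (21.7/103.6692) = -0.17.
η < 0 ⇒ inferior good.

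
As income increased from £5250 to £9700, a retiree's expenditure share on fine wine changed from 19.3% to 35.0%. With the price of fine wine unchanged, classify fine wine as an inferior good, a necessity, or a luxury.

luxury

The budget share rises as income rises, so η > 1.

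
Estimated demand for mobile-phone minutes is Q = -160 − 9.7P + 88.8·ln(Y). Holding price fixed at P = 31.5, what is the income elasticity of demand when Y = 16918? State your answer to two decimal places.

0.22

At P = 31.5, Y = 16918: Q = 399.019.
Holding P constant, ∂Q/∂Y = 88.8/Y = 0.00524885.
η_Y = (∂Q/∂Y)·(Y/Q) = 0.00524885 × (16918/399.019) = 0.22.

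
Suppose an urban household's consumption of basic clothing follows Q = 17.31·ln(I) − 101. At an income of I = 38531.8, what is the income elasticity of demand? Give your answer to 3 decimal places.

0.212

At I = 38531.8: Q = 81.780.
dQ/dI = 17.31/I = 0.000449239 at this income.
η = (dQ/dI)·(I/Q) = 0.000449239 × (38531.8/81.780) = 0.212.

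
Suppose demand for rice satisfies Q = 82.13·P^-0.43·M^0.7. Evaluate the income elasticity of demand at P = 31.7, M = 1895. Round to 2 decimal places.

For a multiplicative demand Q = A·P^α·M^β, the income elasticity is β everywhere.
Here β = 0.7, so η = 0.70.

0.70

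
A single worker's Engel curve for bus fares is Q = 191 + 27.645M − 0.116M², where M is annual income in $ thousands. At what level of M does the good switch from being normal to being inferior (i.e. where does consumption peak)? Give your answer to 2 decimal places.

dQ/dM = 27.645 − 0.232M.
The good is inferior where dQ/dM < 0. Setting dQ/dM = 0 gives M = 27.645 / 0.232 = 119.16.

119.16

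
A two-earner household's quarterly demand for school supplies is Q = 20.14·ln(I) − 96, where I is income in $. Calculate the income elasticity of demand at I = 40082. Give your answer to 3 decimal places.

At I = 40082: Q = 117.457.
dQ/dI = 20.14/I = 0.00050247 at this income.
η = (dQ/dI)·(I/Q) = 0.00050247 × (40082/117.457) = 0.171.

0.171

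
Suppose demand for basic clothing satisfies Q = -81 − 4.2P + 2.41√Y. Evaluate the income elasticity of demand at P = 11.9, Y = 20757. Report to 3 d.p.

At P = 11.9, Y = 20757: Q = 216.236.
Holding P constant, ∂Q/∂Y = 2.41/(2√Y) = 0.00836382.
η_Y = (∂Q/∂Y)·(Y/Q) = 0.00836382 × (20757/216.236) = 0.803.

0.803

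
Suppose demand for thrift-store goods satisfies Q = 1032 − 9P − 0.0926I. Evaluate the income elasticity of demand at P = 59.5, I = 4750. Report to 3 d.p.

At P = 59.5, I = 4750: Q = 56.650.
Holding P constant, ∂Q/∂I = −0.0926.
η_I = (∂Q/∂I)·(I/Q) = -0.0926 × (4750/56.650) = -7.764.

-7.764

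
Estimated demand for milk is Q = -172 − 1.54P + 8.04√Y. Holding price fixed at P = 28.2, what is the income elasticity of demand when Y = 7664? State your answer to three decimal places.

0.721

At P = 28.2, Y = 7664: Q = 488.428.
Holding P constant, ∂Q/∂Y = 8.04/(2√Y) = 0.0459196.
η_Y = (∂Q/∂Y)·(Y/Q) = 0.0459196 × (7664/488.428) = 0.721.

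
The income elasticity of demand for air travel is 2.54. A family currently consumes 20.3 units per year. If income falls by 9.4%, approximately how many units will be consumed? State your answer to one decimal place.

%ΔQ ≈ η × %ΔI = 2.54 × (-9.4%) = -23.876%.
New Q ≈ 20.3 × (1 − 0.23876) = 15.5.

15.5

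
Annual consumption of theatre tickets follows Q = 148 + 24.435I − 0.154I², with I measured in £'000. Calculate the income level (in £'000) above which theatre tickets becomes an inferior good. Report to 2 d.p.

79.33

dQ/dI = 24.435 − 0.308I.
The good is inferior where dQ/dI < 0. Setting dQ/dI = 0 gives I = 24.435 / 0.308 = 79.33.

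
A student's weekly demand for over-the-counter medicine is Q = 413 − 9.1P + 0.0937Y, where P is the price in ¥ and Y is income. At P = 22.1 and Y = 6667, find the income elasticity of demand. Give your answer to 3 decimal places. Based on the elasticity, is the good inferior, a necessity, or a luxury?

At P = 22.1, Y = 6667: Q = 836.588.
Holding P constant, ∂Q/∂Y = 0.0937.
η_Y = (∂Q/∂Y)·(Y/Q) = 0.0937 × (6667/836.588) = 0.747.
Since 0 < η < 1, this is a necessity.

0.747 (necessity)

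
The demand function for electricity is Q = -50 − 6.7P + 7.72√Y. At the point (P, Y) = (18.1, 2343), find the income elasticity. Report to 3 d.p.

0.923

At P = 18.1, Y = 2343: Q = 202.413.
Holding P constant, ∂Q/∂Y = 7.72/(2√Y) = 0.0797446.
η_Y = (∂Q/∂Y)·(Y/Q) = 0.0797446 × (2343/202.413) = 0.923.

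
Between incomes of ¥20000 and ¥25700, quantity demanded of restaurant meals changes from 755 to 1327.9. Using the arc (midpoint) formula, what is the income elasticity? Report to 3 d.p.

ΔQ = 1327.9 − 755 = 572.9; midpoint Q̄ = (755 + 1327.9)/2 = 1041.45.
ΔI = 25700 − 20000 = 5700; midpoint Ī = (20000 + 25700)/2 = 22850.
η = (ΔQ/Q̄) ÷ (ΔI/Ī) = (572.9/1041.45) ÷ (5700/22850) = 2.205.

2.205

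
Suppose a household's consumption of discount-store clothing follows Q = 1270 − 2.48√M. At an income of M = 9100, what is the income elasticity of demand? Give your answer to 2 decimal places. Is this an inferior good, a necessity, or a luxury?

At M = 9100: Q = 1033.423.
dQ/dM = -2.48/(2√M) = -0.0129987 at this income.
η = (dQ/dM)·(M/Q) = -0.0129987 × (9100/1033.423) = -0.11.
Since η < 0, the good is an inferior good.

-0.11 (inferior good)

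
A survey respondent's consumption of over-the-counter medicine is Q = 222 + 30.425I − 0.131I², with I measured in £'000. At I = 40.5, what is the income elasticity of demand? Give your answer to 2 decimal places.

At I = 40.5: Q = 1239.3398.
dQ/dI = 30.425 − 0.262I = 19.81400.
η = (dQ/dI)·(I/Q) = 19.81400 × (40.5/1239.3398) = 0.65.

0.65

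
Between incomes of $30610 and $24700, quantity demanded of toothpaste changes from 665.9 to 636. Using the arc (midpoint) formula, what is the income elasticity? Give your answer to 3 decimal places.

ΔQ = 636 − 665.9 = -29.9; midpoint Q̄ = (665.9 + 636)/2 = 650.95.
ΔI = 24700 − 30610 = -5910; midpoint Ī = (30610 + 24700)/2 = 27655.
η = (ΔQ/Q̄) ÷ (ΔI/Ī) = (-29.9/650.95) ÷ (-5910/27655) = 0.215.

0.215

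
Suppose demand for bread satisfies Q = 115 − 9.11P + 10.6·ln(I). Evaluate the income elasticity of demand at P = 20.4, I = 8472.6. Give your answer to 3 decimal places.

0.424

At P = 20.4, I = 8472.6: Q = 25.029.
Holding P constant, ∂Q/∂I = 10.6/I = 0.00125109.
η_I = (∂Q/∂I)·(I/Q) = 0.00125109 × (8472.6/25.029) = 0.424.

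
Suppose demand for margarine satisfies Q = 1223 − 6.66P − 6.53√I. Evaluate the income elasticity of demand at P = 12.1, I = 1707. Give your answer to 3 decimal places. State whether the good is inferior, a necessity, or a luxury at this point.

At P = 12.1, I = 1707: Q = 872.621.
Holding P constant, ∂Q/∂I = -6.53/(2√I) = -0.0790253.
η_I = (∂Q/∂I)·(I/Q) = -0.0790253 × (1707/872.621) = -0.155.
Since η < 0, this is an inferior good.

-0.155 (inferior good)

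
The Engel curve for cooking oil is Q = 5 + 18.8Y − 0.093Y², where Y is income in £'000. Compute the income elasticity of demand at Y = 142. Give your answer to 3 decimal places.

At Y = 142: Q = 799.3480.
dQ/dY = 18.8 − 0.186Y = -7.61200.
η = (dQ/dY)·(Y/Q) = -7.61200 × (142/799.3480) = -1.352.

-1.352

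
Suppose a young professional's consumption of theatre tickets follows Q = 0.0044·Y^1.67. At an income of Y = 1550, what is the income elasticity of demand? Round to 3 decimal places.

For Q = A·Y^β the income elasticity is constant and equal to β.
Here β = 1.67, so η = 1.670.

1.670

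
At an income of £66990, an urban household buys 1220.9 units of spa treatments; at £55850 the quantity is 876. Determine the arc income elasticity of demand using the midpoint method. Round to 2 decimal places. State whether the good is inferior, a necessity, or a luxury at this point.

ΔQ = 876 − 1220.9 = -344.9; midpoint Q̄ = (1220.9 + 876)/2 = 1048.45.
ΔI = 55850 − 66990 = -11140; midpoint Ī = (66990 + 55850)/2 = 61420.
η = (ΔQ/Q̄) ÷ (ΔI/Ī) = (-344.9/1048.45) ÷ (-11140/61420) = 1.81.
η > 1 ⇒ luxury.

1.81 (luxury)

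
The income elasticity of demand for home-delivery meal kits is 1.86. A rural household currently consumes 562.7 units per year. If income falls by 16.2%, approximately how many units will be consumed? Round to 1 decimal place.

%ΔQ ≈ η × %ΔI = 1.86 × (-16.2%) = -30.132%.
New Q ≈ 562.7 × (1 − 0.30132) = 393.1.

393.1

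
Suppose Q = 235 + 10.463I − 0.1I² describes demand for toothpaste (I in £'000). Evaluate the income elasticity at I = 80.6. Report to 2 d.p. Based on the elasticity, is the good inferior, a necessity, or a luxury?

-1.06 (inferior good)

At I = 80.6: Q = 428.6818.
dQ/dI = 10.463 − 0.2I = -5.65700.
η = (dQ/dI)·(I/Q) = -5.65700 × (80.6/428.6818) = -1.06.
η < 0 ⇒ inferior good.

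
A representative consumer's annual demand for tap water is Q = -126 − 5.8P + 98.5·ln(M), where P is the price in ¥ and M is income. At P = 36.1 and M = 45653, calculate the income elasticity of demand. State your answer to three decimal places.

At P = 36.1, M = 45653: Q = 721.409.
Holding P constant, ∂Q/∂M = 98.5/M = 0.00215758.
η_M = (∂Q/∂M)·(M/Q) = 0.00215758 × (45653/721.409) = 0.137.

0.137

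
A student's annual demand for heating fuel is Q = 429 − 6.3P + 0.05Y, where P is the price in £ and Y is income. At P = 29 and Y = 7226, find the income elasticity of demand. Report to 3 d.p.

At P = 29, Y = 7226: Q = 607.600.
Holding P constant, ∂Q/∂Y = 0.05.
η_Y = (∂Q/∂Y)·(Y/Q) = 0.05 × (7226/607.600) = 0.595.

0.595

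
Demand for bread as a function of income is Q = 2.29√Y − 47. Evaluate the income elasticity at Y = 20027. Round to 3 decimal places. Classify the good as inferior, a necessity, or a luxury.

At Y = 20027: Q = 277.073.
dQ/dY = 2.29/(2√Y) = 0.00809091 at this income.
η = (dQ/dY)·(Y/Q) = 0.00809091 × (20027/277.073) = 0.585.
Since 0 < η < 1, the good is a necessity.

0.585 (necessity)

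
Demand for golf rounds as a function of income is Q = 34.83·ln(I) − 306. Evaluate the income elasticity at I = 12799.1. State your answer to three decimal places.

1.489

At I = 12799.1: Q = 23.392.
dQ/dI = 34.83/I = 0.00272129 at this income.
η = (dQ/dI)·(I/Q) = 0.00272129 × (12799.1/23.392) = 1.489.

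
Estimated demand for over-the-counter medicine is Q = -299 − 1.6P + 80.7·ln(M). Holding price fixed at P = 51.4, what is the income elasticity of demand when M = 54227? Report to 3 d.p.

At P = 51.4, M = 54227: Q = 498.465.
Holding P constant, ∂Q/∂M = 80.7/M = 0.00148819.
η_M = (∂Q/∂M)·(M/Q) = 0.00148819 × (54227/498.465) = 0.162.

0.162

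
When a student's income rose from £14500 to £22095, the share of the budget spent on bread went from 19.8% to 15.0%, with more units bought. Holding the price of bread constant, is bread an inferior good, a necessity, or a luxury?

necessity

Quantity rises but the budget share falls as income rises, so 0 < η < 1.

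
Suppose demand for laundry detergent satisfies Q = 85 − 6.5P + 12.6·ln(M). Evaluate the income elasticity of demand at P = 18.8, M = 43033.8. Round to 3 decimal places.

At P = 18.8, M = 43033.8: Q = 97.239.
Holding P constant, ∂Q/∂M = 12.6/M = 0.000292793.
η_M = (∂Q/∂M)·(M/Q) = 0.000292793 × (43033.8/97.239) = 0.130.

0.130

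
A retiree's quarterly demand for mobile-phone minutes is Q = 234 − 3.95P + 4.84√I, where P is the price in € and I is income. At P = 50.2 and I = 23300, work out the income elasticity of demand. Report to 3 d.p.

0.477

At P = 50.2, I = 23300: Q = 774.504.
Holding P constant, ∂Q/∂I = 4.84/(2√I) = 0.0158539.
η_I = (∂Q/∂I)·(I/Q) = 0.0158539 × (23300/774.504) = 0.477.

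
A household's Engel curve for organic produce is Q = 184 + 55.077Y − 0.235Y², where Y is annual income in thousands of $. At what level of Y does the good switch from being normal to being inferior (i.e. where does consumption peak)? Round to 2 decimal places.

117.19

dQ/dY = 55.077 − 0.47Y.
The good is inferior where dQ/dY < 0. Setting dQ/dY = 0 gives Y = 55.077 / 0.47 = 117.19.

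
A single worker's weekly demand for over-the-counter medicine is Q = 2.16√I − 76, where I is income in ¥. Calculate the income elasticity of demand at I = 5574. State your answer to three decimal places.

At I = 5574: Q = 85.264.
dQ/dI = 2.16/(2√I) = 0.0144657 at this income.
η = (dQ/dI)·(I/Q) = 0.0144657 × (5574/85.264) = 0.946.

0.946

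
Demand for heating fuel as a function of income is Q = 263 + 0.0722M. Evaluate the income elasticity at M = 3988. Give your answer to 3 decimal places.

At M = 3988: Q = 550.934.
dQ/dM = 0.0722.
η = (dQ/dM)·(M/Q) = 0.0722 × (3988/550.934) = 0.523.

0.523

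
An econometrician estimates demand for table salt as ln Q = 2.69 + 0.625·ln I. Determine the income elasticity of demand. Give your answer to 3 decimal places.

In a log-linear demand, the coefficient on ln I is the income elasticity.
So η = 0.625.

0.625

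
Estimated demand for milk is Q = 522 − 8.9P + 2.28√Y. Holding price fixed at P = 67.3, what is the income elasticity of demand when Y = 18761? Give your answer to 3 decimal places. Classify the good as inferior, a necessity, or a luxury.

0.664 (necessity)

At P = 67.3, Y = 18761: Q = 235.323.
Holding P constant, ∂Q/∂Y = 2.28/(2√Y) = 0.00832294.
η_Y = (∂Q/∂Y)·(Y/Q) = 0.00832294 × (18761/235.323) = 0.664.
Since 0 < η < 1, this is a necessity.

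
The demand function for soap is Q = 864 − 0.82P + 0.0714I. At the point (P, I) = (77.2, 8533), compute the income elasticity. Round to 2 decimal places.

0.43

At P = 77.2, I = 8533: Q = 1409.952.
Holding P constant, ∂Q/∂I = 0.0714.
η_I = (∂Q/∂I)·(I/Q) = 0.0714 × (8533/1409.952) = 0.43.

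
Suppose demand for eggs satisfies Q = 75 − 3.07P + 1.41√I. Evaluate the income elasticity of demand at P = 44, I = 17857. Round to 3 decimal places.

At P = 44, I = 17857: Q = 128.338.
Holding P constant, ∂Q/∂I = 1.41/(2√I) = 0.00527576.
η_I = (∂Q/∂I)·(I/Q) = 0.00527576 × (17857/128.338) = 0.734.

0.734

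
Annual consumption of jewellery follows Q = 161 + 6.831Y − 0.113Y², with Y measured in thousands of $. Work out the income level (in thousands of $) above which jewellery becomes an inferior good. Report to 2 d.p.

30.23

dQ/dY = 6.831 − 0.226Y.
The good is inferior where dQ/dY < 0. Setting dQ/dY = 0 gives Y = 6.831 / 0.226 = 30.23.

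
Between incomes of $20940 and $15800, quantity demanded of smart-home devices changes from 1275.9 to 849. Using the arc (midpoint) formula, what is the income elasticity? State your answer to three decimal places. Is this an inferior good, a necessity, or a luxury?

1.436 (luxury)

ΔQ = 849 − 1275.9 = -426.9; midpoint Q̄ = (1275.9 + 849)/2 = 1062.45.
ΔI = 15800 − 20940 = -5140; midpoint Ī = (20940 + 15800)/2 = 18370.
η = (ΔQ/Q̄) ÷ (ΔI/Ī) = (-426.9/1062.45) ÷ (-5140/18370) = 1.436.
η > 1 ⇒ luxury.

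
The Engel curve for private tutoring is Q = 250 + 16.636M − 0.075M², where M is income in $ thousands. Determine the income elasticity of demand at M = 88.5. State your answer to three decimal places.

0.262

At M = 88.5: Q = 1134.8672.
dQ/dM = 16.636 − 0.15M = 3.36100.
η = (dQ/dM)·(M/Q) = 3.36100 × (88.5/1134.8672) = 0.262.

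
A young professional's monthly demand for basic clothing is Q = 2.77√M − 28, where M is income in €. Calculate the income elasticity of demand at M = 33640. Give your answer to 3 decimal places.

0.529

At M = 33640: Q = 480.052.
dQ/dM = 2.77/(2√M) = 0.0075513 at this income.
η = (dQ/dM)·(M/Q) = 0.0075513 × (33640/480.052) = 0.529.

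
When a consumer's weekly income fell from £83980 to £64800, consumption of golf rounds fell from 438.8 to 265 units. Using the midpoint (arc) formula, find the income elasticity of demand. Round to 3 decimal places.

1.916

ΔQ = 265 − 438.8 = -173.8; midpoint Q̄ = (438.8 + 265)/2 = 351.9.
ΔI = 64800 − 83980 = -19180; midpoint Ī = (83980 + 64800)/2 = 74390.
η = (ΔQ/Q̄) ÷ (ΔI/Ī) = (-173.8/351.9) ÷ (-19180/74390) = 1.916.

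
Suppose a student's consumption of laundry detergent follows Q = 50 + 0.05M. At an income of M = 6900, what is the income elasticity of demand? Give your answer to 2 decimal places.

At M = 6900: Q = 395.000.
dQ/dM = 0.05.
η = (dQ/dM)·(M/Q) = 0.05 × (6900/395.000) = 0.87.

0.87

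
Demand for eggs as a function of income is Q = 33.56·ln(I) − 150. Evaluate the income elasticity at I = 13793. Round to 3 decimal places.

0.198

At I = 13793: Q = 169.891.
dQ/dI = 33.56/I = 0.00243312 at this income.
η = (dQ/dI)·(I/Q) = 0.00243312 × (13793/169.891) = 0.198.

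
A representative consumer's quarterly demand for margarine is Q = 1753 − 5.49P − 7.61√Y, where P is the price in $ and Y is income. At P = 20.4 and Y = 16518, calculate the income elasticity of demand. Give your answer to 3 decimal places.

At P = 20.4, Y = 16518: Q = 662.949.
Holding P constant, ∂Q/∂Y = -7.61/(2√Y) = -0.0296057.
η_Y = (∂Q/∂Y)·(Y/Q) = -0.0296057 × (16518/662.949) = -0.738.

-0.738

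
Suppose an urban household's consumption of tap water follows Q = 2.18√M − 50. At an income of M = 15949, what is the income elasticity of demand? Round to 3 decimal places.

0.611

At M = 15949: Q = 225.311.
dQ/dM = 2.18/(2√M) = 0.00863097 at this income.
η = (dQ/dM)·(M/Q) = 0.00863097 × (15949/225.311) = 0.611.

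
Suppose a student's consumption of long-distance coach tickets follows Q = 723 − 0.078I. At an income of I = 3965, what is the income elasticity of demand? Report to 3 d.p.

-0.748

At I = 3965: Q = 413.730.
dQ/dI = −0.078.
η = (dQ/dI)·(I/Q) = -0.078 × (3965/413.730) = -0.748.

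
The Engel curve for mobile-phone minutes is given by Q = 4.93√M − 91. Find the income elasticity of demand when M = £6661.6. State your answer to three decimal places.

0.646

At M = 6661.6: Q = 311.380.
dQ/dM = 4.93/(2√M) = 0.0302014 at this income.
η = (dQ/dM)·(M/Q) = 0.0302014 × (6661.6/311.380) = 0.646.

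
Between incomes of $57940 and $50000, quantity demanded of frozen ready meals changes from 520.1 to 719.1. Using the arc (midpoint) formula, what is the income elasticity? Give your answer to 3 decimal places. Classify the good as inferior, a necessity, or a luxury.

-2.183 (inferior good)

ΔQ = 719.1 − 520.1 = 199; midpoint Q̄ = (520.1 + 719.1)/2 = 619.6.
ΔI = 50000 − 57940 = -7940; midpoint Ī = (57940 + 50000)/2 = 53970.
η = (ΔQ/Q̄) ÷ (ΔI/Ī) = (199/619.6) ÷ (-7940/53970) = -2.183.
η < 0 ⇒ inferior good.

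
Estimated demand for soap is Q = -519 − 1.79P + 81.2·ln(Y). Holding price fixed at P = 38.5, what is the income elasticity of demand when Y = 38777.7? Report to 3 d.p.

At P = 38.5, Y = 38777.7: Q = 270.012.
Holding P constant, ∂Q/∂Y = 81.2/Y = 0.00209399.
η_Y = (∂Q/∂Y)·(Y/Q) = 0.00209399 × (38777.7/270.012) = 0.301.

0.301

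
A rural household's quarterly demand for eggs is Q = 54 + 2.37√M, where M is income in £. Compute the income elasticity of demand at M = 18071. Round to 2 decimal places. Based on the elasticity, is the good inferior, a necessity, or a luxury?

At M = 18071: Q = 372.595.
dQ/dM = 2.37/(2√M) = 0.0088151 at this income.
η = (dQ/dM)·(M/Q) = 0.0088151 × (18071/372.595) = 0.43.
Since 0 < η < 1, the good is a necessity.

0.43 (necessity)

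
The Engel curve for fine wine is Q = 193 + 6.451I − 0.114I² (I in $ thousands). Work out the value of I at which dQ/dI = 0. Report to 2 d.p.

dQ/dI = 6.451 − 0.228I.
The good is inferior where dQ/dI < 0. Setting dQ/dI = 0 gives I = 6.451 / 0.228 = 28.29.

28.29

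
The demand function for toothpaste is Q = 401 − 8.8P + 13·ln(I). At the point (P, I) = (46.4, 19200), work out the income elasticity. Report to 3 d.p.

At P = 46.4, I = 19200: Q = 120.895.
Holding P constant, ∂Q/∂I = 13/I = 0.000677083.
η_I = (∂Q/∂I)·(I/Q) = 0.000677083 × (19200/120.895) = 0.108.

0.108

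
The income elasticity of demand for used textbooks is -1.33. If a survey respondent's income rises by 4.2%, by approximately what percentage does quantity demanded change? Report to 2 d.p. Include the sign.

-5.59%

%ΔQ ≈ η × %ΔI = -1.33 × 4.2% = -5.59%.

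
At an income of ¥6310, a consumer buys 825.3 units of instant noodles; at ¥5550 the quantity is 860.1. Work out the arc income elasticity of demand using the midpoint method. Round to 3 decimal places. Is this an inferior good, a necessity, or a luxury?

ΔQ = 860.1 − 825.3 = 34.8; midpoint Q̄ = (825.3 + 860.1)/2 = 842.7.
ΔI = 5550 − 6310 = -760; midpoint Ī = (6310 + 5550)/2 = 5930.
η = (ΔQ/Q̄) ÷ (ΔI/Ī) = (34.8/842.7) ÷ (-760/5930) = -0.322.
η < 0 ⇒ inferior good.

-0.322 (inferior good)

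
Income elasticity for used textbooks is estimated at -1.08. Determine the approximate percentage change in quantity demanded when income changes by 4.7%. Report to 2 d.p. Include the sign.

-5.08%

%ΔQ ≈ η × %ΔI = -1.08 × 4.7% = -5.08%.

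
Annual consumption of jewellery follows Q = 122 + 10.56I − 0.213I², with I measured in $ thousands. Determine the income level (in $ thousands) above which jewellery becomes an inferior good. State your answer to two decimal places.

24.79

dQ/dI = 10.56 − 0.426I.
The good is inferior where dQ/dI < 0. Setting dQ/dI = 0 gives I = 10.56 / 0.426 = 24.79.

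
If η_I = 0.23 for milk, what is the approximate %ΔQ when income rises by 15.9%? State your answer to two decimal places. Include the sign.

%ΔQ ≈ η × %ΔI = 0.23 × 15.9% = 3.66%.

3.66%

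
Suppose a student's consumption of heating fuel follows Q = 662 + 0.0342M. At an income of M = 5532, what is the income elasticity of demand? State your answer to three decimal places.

0.222

At M = 5532: Q = 851.194.
dQ/dM = 0.0342.
η = (dQ/dM)·(M/Q) = 0.0342 × (5532/851.194) = 0.222.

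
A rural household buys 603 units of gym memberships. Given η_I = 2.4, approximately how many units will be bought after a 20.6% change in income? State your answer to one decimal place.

%ΔQ ≈ η × %ΔI = 2.4 × 20.6% = 49.44%.
New Q ≈ 603 × (1 + 0.4944) = 901.1.

901.1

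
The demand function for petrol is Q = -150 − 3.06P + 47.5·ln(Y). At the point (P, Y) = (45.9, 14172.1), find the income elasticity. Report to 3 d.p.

0.290

At P = 45.9, Y = 14172.1: Q = 163.600.
Holding P constant, ∂Q/∂Y = 47.5/Y = 0.00335166.
η_Y = (∂Q/∂Y)·(Y/Q) = 0.00335166 × (14172.1/163.600) = 0.290.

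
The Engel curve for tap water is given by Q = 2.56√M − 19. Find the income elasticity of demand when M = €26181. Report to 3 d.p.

At M = 26181: Q = 395.222.
dQ/dM = 2.56/(2√M) = 0.00791074 at this income.
η = (dQ/dM)·(M/Q) = 0.00791074 × (26181/395.222) = 0.524.

0.524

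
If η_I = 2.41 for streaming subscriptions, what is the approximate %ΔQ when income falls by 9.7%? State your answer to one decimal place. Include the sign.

-23.4%

%ΔQ ≈ η × %ΔI = 2.41 × (-9.7%) = -23.4%.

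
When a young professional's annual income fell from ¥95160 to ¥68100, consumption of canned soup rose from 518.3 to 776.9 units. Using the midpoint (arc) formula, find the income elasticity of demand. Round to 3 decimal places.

-1.205

ΔQ = 776.9 − 518.3 = 258.6; midpoint Q̄ = (518.3 + 776.9)/2 = 647.6.
ΔI = 68100 − 95160 = -27060; midpoint Ī = (95160 + 68100)/2 = 81630.
η = (ΔQ/Q̄) ÷ (ΔI/Ī) = (258.6/647.6) ÷ (-27060/81630) = -1.205.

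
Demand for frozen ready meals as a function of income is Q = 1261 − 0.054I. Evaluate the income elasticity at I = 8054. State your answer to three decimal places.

At I = 8054: Q = 826.084.
dQ/dI = −0.054.
η = (dQ/dI)·(I/Q) = -0.054 × (8054/826.084) = -0.526.

-0.526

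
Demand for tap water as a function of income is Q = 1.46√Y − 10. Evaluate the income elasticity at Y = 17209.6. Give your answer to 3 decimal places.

At Y = 17209.6: Q = 181.531.
dQ/dY = 1.46/(2√Y) = 0.00556465 at this income.
η = (dQ/dY)·(Y/Q) = 0.00556465 × (17209.6/181.531) = 0.528.

0.528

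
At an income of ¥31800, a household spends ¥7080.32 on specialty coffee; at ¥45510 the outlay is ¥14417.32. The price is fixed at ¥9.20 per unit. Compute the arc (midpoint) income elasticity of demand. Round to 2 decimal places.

With a constant price, Q₁ = 7080.32/9.20 = 769.600 and Q₂ = 14417.32/9.20 = 1567.100 (equivalently, work directly with expenditure since P cancels).
Midpoint %ΔQ = (14417.32 − 7080.32)/10748.82 = 0.68259; midpoint %ΔI = (45510 − 31800)/38655 = 0.35468.
η = 0.68259 / 0.35468 = 1.92.

1.92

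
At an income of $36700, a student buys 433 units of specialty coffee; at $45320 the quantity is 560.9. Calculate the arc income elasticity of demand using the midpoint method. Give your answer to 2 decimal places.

ΔQ = 560.9 − 433 = 127.9; midpoint Q̄ = (433 + 560.9)/2 = 496.95.
ΔI = 45320 − 36700 = 8620; midpoint Ī = (36700 + 45320)/2 = 41010.
η = (ΔQ/Q̄) ÷ (ΔI/Ī) = (127.9/496.95) ÷ (8620/41010) = 1.22.

1.22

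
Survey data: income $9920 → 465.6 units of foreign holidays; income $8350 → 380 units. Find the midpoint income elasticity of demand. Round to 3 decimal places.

ΔQ = 380 − 465.6 = -85.6; midpoint Q̄ = (465.6 + 380)/2 = 422.8.
ΔI = 8350 − 9920 = -1570; midpoint Ī = (9920 + 8350)/2 = 9135.
η = (ΔQ/Q̄) ÷ (ΔI/Ī) = (-85.6/422.8) ÷ (-1570/9135) = 1.178.

1.178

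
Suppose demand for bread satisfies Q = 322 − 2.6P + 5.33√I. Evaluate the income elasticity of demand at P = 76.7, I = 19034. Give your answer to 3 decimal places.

At P = 76.7, I = 19034: Q = 857.927.
Holding P constant, ∂Q/∂I = 5.33/(2√I) = 0.0193167.
η_I = (∂Q/∂I)·(I/Q) = 0.0193167 × (19034/857.927) = 0.429.

0.429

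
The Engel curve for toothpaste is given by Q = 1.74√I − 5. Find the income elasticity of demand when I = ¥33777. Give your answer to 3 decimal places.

0.508

At I = 33777: Q = 314.786.
dQ/dI = 1.74/(2√I) = 0.00473379 at this income.
η = (dQ/dI)·(I/Q) = 0.00473379 × (33777/314.786) = 0.508.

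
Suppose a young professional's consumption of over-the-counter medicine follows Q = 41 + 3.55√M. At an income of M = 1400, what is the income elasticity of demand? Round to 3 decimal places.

0.382

At M = 1400: Q = 173.829.
dQ/dM = 3.55/(2√M) = 0.0474389 at this income.
η = (dQ/dM)·(M/Q) = 0.0474389 × (1400/173.829) = 0.382.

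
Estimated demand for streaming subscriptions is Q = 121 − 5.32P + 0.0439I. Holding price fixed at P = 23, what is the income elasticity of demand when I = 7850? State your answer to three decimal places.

At P = 23, I = 7850: Q = 343.255.
Holding P constant, ∂Q/∂I = 0.0439.
η_I = (∂Q/∂I)·(I/Q) = 0.0439 × (7850/343.255) = 1.004.

1.004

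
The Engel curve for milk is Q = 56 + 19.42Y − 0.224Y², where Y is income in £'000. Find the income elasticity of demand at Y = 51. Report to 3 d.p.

At Y = 51: Q = 463.7960.
dQ/dY = 19.42 − 0.448Y = -3.42800.
η = (dQ/dY)·(Y/Q) = -3.42800 × (51/463.7960) = -0.377.

-0.377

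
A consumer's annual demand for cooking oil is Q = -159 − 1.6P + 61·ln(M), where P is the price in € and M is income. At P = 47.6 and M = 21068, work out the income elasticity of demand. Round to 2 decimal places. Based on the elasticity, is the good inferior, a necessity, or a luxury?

0.16 (necessity)

At P = 47.6, M = 21068: Q = 372.126.
Holding P constant, ∂Q/∂M = 61/M = 0.00289539.
η_M = (∂Q/∂M)·(M/Q) = 0.00289539 × (21068/372.126) = 0.16.
Since 0 < η < 1, this is a necessity.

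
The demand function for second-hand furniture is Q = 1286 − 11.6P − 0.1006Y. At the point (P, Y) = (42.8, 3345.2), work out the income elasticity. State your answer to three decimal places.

-0.743

At P = 42.8, Y = 3345.2: Q = 452.993.
Holding P constant, ∂Q/∂Y = −0.1006.
η_Y = (∂Q/∂Y)·(Y/Q) = -0.1006 × (3345.2/452.993) = -0.743.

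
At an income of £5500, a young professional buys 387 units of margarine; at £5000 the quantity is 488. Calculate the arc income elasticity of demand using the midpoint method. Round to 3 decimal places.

-2.424

ΔQ = 488 − 387 = 101; midpoint Q̄ = (387 + 488)/2 = 437.5.
ΔI = 5000 − 5500 = -500; midpoint Ī = (5500 + 5000)/2 = 5250.
η = (ΔQ/Q̄) ÷ (ΔI/Ī) = (101/437.5) ÷ (-500/5250) = -2.424.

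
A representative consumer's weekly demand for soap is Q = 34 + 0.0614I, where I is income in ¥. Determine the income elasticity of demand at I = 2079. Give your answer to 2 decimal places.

0.79

At I = 2079: Q = 161.651.
dQ/dI = 0.0614.
η = (dQ/dI)·(I/Q) = 0.0614 × (2079/161.651) = 0.79.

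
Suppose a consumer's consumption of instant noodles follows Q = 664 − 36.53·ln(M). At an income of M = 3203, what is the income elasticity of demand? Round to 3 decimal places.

At M = 3203: Q = 369.136.
dQ/dM = -36.53/M = -0.0114049 at this income.
η = (dQ/dM)·(M/Q) = -0.0114049 × (3203/369.136) = -0.099.

-0.099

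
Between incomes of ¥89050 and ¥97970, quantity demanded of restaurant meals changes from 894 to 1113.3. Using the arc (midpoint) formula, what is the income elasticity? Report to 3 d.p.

ΔQ = 1113.3 − 894 = 219.3; midpoint Q̄ = (894 + 1113.3)/2 = 1003.65.
ΔI = 97970 − 89050 = 8920; midpoint Ī = (89050 + 97970)/2 = 93510.
η = (ΔQ/Q̄) ÷ (ΔI/Ī) = (219.3/1003.65) ÷ (8920/93510) = 2.291.

2.291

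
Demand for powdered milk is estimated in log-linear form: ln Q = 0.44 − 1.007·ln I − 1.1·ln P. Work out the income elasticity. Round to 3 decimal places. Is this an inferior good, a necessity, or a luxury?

In a log-linear demand, the coefficient on ln I is the income elasticity.
So η = -1.007.
η < 0 ⇒ inferior good.

-1.007 (inferior good)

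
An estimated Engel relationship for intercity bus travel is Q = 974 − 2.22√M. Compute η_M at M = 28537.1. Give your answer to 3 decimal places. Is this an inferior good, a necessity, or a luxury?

-0.313 (inferior good)

At M = 28537.1: Q = 598.977.
dQ/dM = -2.22/(2√M) = -0.0065708 at this income.
η = (dQ/dM)·(M/Q) = -0.0065708 × (28537.1/598.977) = -0.313.
Since η < 0, the good is an inferior good.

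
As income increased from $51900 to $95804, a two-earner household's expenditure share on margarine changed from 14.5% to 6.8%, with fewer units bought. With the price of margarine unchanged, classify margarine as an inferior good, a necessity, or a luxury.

Quantity demanded falls as income rises, so η < 0.

inferior good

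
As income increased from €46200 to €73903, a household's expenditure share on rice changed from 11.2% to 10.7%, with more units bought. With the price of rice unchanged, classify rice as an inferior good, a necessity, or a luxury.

Quantity rises but the budget share falls as income rises, so 0 < η < 1.

necessity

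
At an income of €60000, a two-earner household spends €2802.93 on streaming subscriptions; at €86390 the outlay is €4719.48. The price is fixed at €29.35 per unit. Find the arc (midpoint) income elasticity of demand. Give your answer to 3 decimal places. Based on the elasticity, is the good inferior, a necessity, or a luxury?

1.413 (luxury)

With a constant price, Q₁ = 2802.93/29.35 = 95.500 and Q₂ = 4719.48/29.35 = 160.800 (equivalently, work directly with expenditure since P cancels).
Midpoint %ΔQ = (4719.48 − 2802.93)/3761.21 = 0.50956; midpoint %ΔI = (86390 − 60000)/73195 = 0.36054.
η = 0.50956 / 0.36054 = 1.413.
η > 1 ⇒ luxury.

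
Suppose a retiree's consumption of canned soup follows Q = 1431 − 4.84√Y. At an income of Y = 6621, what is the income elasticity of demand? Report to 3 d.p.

At Y = 6621: Q = 1037.171.
dQ/dY = -4.84/(2√Y) = -0.0297409 at this income.
η = (dQ/dY)·(Y/Q) = -0.0297409 × (6621/1037.171) = -0.190.

-0.190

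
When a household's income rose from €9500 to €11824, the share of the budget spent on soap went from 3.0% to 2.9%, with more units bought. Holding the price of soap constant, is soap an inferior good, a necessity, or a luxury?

necessity

Quantity rises but the budget share falls as income rises, so 0 < η < 1.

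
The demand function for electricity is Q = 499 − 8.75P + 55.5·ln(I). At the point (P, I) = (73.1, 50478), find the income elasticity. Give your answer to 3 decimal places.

At P = 73.1, I = 50478: Q = 460.401.
Holding P constant, ∂Q/∂I = 55.5/I = 0.00109949.
η_I = (∂Q/∂I)·(I/Q) = 0.00109949 × (50478/460.401) = 0.121.

0.121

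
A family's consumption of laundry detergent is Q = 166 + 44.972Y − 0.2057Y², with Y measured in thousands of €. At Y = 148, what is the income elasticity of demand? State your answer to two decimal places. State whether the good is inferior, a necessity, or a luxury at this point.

At Y = 148: Q = 2316.2032.
dQ/dY = 44.972 − 0.4114Y = -15.91520.
η = (dQ/dY)·(Y/Q) = -15.91520 × (148/2316.2032) = -1.02.
η < 0 ⇒ inferior good.

-1.02 (inferior good)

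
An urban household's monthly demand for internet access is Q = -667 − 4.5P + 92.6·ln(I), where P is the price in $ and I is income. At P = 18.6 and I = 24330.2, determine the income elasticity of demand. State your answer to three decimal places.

0.502

At P = 18.6, I = 24330.2: Q = 184.511.
Holding P constant, ∂Q/∂I = 92.6/I = 0.00380597.
η_I = (∂Q/∂I)·(I/Q) = 0.00380597 × (24330.2/184.511) = 0.502.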